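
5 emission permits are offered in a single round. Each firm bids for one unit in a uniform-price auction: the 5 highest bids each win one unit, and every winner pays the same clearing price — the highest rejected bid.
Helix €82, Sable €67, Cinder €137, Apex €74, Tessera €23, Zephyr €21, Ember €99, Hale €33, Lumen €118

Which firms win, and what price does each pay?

Ordering the bids: 137 (Cinder), 118 (Lumen), 99 (Ember), 82 (Helix), 74 (Apex), 67 (Sable), 33 (Hale), …
Top 5: Cinder, Lumen, Ember, Helix, Apex.
First losing bid is Sable's €67, which sets the uniform price.

Cinder, Lumen, Ember, Helix, Apex; each pays €67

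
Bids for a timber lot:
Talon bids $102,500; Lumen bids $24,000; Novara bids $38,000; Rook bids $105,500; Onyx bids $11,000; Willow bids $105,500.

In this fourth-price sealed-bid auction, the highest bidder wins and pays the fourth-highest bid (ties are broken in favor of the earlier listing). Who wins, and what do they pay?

Rook pays $38,000

Bids in order: 105,500 (Rook) > 105,500 (Willow) > 102,500 (Talon) > 38,000 (Novara) > 24,000 (Lumen) > 11,000 (Onyx)
Tie at $105,500 → Rook wins by tie-break.
Rook is highest; pays the fourth-highest bid, $38,000.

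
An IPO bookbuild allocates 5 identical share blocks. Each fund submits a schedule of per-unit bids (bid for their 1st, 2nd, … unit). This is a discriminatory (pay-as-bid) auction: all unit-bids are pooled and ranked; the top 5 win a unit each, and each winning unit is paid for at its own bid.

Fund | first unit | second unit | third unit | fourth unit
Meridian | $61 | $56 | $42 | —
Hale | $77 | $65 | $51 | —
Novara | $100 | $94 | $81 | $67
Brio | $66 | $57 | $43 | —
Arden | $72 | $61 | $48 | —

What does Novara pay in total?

All unit-bids, highest first — top 5: 100 (Novara-1), 94 (Novara-2), 81 (Novara-3), 77 (Hale-1), 72 (Arden-1)
Next rejected bid: $67 (not a price — pay-as-bid).
Novara's winning unit-bids: 100 + 94 + 81 = $275.

Novara pays $275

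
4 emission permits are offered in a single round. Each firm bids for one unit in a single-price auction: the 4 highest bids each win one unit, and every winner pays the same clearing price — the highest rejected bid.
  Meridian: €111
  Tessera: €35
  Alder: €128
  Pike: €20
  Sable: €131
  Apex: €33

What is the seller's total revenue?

Total revenue: €132

Sorting: 131 (Sable), 128 (Alder), 111 (Meridian), 35 (Tessera), 33 (Apex), 20 (Pike)
Top 4: Sable, Alder, Meridian, Tessera.
Clearing price = highest rejected bid = €33.
Total revenue = 4 × €33 = €132.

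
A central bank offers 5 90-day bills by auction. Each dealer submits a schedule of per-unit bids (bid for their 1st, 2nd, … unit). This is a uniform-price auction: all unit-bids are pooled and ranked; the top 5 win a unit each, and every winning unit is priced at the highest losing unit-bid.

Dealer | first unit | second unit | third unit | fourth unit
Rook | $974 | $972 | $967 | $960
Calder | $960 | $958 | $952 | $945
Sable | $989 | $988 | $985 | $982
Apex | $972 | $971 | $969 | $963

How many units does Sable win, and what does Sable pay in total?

Pooled unit-bids ranked (top 5): 989 (Sable-1), 988 (Sable-2), 985 (Sable-3), 982 (Sable-4), 974 (Rook-1)
First bid not allocated: $972.
Sable wins 4 unit(s) at $972 each.

Sable: 4 units, pays $3,888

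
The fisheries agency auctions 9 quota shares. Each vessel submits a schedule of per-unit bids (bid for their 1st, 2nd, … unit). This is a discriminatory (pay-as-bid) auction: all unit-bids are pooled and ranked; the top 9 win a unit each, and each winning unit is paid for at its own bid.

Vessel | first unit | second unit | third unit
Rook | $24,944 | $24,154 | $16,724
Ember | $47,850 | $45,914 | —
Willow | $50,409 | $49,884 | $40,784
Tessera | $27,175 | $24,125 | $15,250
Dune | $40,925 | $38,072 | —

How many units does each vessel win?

Dune 2, Ember 2, Rook 1, Tessera 1, Willow 3

All unit-bids, highest first — top 9: 50,409 (Willow-1), 49,884 (Willow-2), 47,850 (Ember-1), 45,914 (Ember-2), 40,925 (Dune-1), 40,784 (Willow-3), 38,072 (Dune-2), 27,175 (Tessera-1), 24,944 (Rook-1)
Next rejected bid: $24,154 (not a price — pay-as-bid).
Allocation: Dune 2, Ember 2, Rook 1, Tessera 1, Willow 3.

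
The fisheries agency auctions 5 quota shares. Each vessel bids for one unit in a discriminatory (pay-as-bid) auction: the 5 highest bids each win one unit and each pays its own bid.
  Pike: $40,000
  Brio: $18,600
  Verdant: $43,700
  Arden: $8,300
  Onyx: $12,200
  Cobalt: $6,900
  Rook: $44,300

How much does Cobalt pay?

Ordering the bids: 44,300 (Rook), 43,700 (Verdant), 40,000 (Pike), 18,600 (Brio), 12,200 (Onyx), 8,300 (Arden), 6,900 (Cobalt)
Winners (5 units): Rook, Verdant, Pike, Brio, Onyx.
Cobalt does not win → $0.

Cobalt pays $0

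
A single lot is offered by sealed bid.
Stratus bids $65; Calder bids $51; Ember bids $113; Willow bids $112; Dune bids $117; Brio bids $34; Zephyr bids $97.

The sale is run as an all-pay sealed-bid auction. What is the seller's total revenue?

Total revenue: $589

Rule: the highest bidder wins the item, but every bidder pays their own bid.
Bids in order: 117 (Dune) > 113 (Ember) > 112 (Willow) > 97 (Zephyr) > 65 (Stratus) > 51 (Calder) > …
Every bidder forfeits their bid regardless of winning.
Revenue = 65 + 51 + 113 + 112 + 117 + 34 + 97 = $589.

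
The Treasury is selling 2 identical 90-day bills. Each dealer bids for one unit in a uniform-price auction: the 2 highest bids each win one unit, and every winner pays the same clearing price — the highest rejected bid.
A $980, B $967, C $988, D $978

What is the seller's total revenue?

Total revenue: $1,956

Ordering the bids: 988 (C), 980 (A), 978 (D), 967 (B)
Winners (2 units): C, A.
First losing bid is D's $978, which sets the uniform price.
Total revenue = 2 × $978 = $1,956.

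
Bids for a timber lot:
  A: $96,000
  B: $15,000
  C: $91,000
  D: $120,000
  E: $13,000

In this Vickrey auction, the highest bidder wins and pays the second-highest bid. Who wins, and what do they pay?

Vickrey auction: the highest bidder wins and pays the second-highest bid.
Bids ranked: 120,000 (D) > 96,000 (A) > 91,000 (C) > 15,000 (B) > 13,000 (E)
D wins with the highest bid; price is set by the runner-up at $96,000.

D pays $96,000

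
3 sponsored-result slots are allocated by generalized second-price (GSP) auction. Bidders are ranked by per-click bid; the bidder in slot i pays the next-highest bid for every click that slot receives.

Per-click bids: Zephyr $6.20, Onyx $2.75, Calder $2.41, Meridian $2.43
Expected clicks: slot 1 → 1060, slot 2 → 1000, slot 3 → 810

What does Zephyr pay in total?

Zephyr pays $2915.00

Sorting advertisers: $6.20 (Zephyr) > $2.75 (Onyx) > $2.43 (Meridian) > $2.41 (Calder)
Zephyr holds slot 1 → pays next bid $2.75 × 1060 clicks = $2915.00.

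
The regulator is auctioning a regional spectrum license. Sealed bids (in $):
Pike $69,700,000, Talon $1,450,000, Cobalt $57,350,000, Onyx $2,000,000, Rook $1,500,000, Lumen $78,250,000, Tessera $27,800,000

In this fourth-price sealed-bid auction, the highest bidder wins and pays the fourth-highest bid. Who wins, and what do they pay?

Sorting bids: 78,250,000 (Lumen) > 69,700,000 (Pike) > 57,350,000 (Cobalt) > 27,800,000 (Tessera) > 2,000,000 (Onyx) > 1,500,000 (Rook) > …
Lumen wins; payment is bid #4 in the ranking = $27,800,000.

Lumen pays $27,800,000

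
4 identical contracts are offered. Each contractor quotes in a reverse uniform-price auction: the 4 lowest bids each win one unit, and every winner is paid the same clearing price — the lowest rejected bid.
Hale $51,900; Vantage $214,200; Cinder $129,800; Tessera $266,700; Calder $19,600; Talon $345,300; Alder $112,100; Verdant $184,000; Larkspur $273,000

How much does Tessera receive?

Ordering the bids: 19,600 (Calder), 51,900 (Hale), 112,100 (Alder), 129,800 (Cinder), 184,000 (Verdant), 214,200 (Vantage), …
Winners (4 units): Calder, Hale, Alder, Cinder.
First losing bid is Verdant's $184,000, which sets the uniform price.
Tessera does not win → is paid $0.

Tessera is paid $0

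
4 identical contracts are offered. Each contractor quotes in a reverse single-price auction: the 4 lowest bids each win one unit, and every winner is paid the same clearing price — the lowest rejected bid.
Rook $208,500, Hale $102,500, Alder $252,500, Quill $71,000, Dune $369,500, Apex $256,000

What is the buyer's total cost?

Total cost: $1,024,000

Ordering the bids: 71,000 (Quill), 102,500 (Hale), 208,500 (Rook), 252,500 (Alder), 256,000 (Apex), 369,500 (Dune)
Lowest 4: Quill, Hale, Rook, Alder.
Lowest unsuccessful bid: $256,000 → clearing price.
Total cost = 4 × $256,000 = $1,024,000.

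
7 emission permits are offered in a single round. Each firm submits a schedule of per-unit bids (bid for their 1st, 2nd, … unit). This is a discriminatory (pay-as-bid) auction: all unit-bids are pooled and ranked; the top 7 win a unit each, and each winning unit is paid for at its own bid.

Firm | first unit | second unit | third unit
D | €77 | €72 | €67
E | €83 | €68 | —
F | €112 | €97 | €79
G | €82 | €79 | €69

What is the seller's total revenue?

Total revenue: €609

Pooled unit-bids ranked (top 7): 112 (F-1), 97 (F-2), 83 (E-1), 82 (G-1), 79 (F-3), 79 (G-2), 77 (D-1)
Next rejected bid: €72 (not a price — pay-as-bid).
Each winning unit pays its own bid.
Revenue = 112 + 97 + 83 + 82 + 79 + 79 + 77 = €609.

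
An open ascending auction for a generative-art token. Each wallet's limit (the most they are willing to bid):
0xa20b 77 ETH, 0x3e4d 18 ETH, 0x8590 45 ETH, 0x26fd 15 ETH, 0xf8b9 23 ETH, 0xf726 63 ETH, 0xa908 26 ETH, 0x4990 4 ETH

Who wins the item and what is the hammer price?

0xa20b wins at 63 ETH

Ascending (English) auction: the price rises until one bidder remains; the winner pays the price at which the last rival dropped out.
Sorting limits: 77 (0xa20b) > 63 (0xf726) > 45 (0x8590) > 26 (0xa908) > 23 (0xf8b9) > 18 (0x3e4d) > …
Once the price passes 63 ETH, only 0xa20b is left; the hammer falls at 0xf726's limit of 63 ETH.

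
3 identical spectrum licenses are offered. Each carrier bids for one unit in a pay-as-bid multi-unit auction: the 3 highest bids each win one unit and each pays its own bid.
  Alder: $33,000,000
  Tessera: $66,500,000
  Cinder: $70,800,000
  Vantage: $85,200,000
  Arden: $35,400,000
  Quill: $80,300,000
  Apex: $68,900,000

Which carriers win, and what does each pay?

Bids ranked high→low: 85,200,000 (Vantage), 80,300,000 (Quill), 70,800,000 (Cinder), 68,900,000 (Apex), 66,500,000 (Tessera), …
Top 3: Vantage, Quill, Cinder.
Each winner pays its own bid: Vantage $85,200,000, Quill $80,300,000, Cinder $70,800,000.

Vantage $85,200,000, Quill $80,300,000, Cinder $70,800,000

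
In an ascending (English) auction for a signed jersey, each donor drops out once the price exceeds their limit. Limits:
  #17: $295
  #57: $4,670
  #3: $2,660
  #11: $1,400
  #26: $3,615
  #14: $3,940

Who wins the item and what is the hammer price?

Sorting limits: 4,670 (#57) > 3,940 (#14) > 3,615 (#26) > 2,660 (#3) > 1,400 (#11) > 295 (#17)
#14 is the last rival to drop out, at $3,940; #57 remains and wins at that price.

#57 wins at $3,940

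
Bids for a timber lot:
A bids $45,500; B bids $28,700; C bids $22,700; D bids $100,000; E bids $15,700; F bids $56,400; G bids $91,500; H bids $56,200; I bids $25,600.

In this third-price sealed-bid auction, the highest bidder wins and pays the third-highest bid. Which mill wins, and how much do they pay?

Bids ranked: 100,000 (D) > 91,500 (G) > 56,400 (F) > 56,200 (H) > 45,500 (A) > 28,700 (B) > …
D wins; payment is bid #3 in the ranking = $56,400.

D pays $56,400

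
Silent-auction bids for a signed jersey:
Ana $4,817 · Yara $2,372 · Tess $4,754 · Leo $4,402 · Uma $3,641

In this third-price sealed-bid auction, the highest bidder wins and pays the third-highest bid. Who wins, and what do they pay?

Ana pays $4,402

Bids in order: 4,817 (Ana) > 4,754 (Tess) > 4,402 (Leo) > 3,641 (Uma) > 2,372 (Yara)
Ana wins; payment is bid #3 in the ranking = $4,402.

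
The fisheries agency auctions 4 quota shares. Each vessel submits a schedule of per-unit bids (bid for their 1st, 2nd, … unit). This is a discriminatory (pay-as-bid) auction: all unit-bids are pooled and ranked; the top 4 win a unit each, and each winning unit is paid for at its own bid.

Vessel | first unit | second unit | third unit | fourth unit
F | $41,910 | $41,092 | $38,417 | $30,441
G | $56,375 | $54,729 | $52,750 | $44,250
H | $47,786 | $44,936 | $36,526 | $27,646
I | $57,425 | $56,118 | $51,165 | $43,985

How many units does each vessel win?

G 2, I 2

Pooled unit-bids ranked (top 4): 57,425 (I-1), 56,375 (G-1), 56,118 (I-2), 54,729 (G-2)
Next rejected bid: $52,750 (not a price — pay-as-bid).
Allocation: G 2, I 2.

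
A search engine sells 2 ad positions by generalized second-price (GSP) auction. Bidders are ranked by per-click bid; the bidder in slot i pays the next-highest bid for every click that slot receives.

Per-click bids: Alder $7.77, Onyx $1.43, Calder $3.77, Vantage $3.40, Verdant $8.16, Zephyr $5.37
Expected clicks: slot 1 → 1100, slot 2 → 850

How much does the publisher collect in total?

Per-click bids in order: $8.16 (Verdant) > $7.77 (Alder) > $5.37 (Zephyr) > …
Slot 1: Verdant pays $7.77 × 1100 = $8547.00
Slot 2: Alder pays $5.37 × 850 = $4564.50
Total = $13111.50

Total revenue: $13111.50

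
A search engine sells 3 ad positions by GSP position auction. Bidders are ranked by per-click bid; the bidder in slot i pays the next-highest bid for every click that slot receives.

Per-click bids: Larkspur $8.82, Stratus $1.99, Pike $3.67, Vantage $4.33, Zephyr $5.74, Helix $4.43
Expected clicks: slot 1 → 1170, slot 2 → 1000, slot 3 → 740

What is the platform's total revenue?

Sorting advertisers: $8.82 (Larkspur) > $5.74 (Zephyr) > $4.43 (Helix) > $4.33 (Vantage) > …
Slot 1: Larkspur pays $5.74 × 1170 = $6715.80
Slot 2: Zephyr pays $4.43 × 1000 = $4430.00
Slot 3: Helix pays $4.33 × 740 = $3204.20
Total = $14350.00

Total revenue: $14350.00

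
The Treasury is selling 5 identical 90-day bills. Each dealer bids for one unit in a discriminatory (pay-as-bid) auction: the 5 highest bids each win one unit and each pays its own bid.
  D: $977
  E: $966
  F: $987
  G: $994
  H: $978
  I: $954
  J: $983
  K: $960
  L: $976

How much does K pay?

Bids ranked high→low: 994 (G), 987 (F), 983 (J), 978 (H), 977 (D), 976 (L), 966 (E), …
Top 5: G, F, J, H, D.
K does not win → $0.

K pays $0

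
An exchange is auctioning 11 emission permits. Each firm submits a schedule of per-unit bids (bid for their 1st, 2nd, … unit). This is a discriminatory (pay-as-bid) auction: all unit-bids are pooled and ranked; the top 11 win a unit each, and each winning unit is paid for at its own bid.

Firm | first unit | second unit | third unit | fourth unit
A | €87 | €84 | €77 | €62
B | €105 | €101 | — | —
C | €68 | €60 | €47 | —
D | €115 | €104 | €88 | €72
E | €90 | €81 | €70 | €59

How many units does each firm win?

A 3, B 2, D 4, E 2

Merging the schedules and taking the best 11: 115 (D-1), 105 (B-1), 104 (D-2), 101 (B-2), 90 (E-1), 88 (D-3), 87 (A-1), 84 (A-2), 81 (E-2), 77 (A-3), 72 (D-4)
Next rejected bid: €70 (not a price — pay-as-bid).
Allocation: A 3, B 2, D 4, E 2.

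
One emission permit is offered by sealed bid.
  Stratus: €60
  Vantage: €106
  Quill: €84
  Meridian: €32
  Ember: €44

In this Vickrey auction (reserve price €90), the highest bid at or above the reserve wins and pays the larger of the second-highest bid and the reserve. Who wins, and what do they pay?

Bids in order: 106 (Vantage) > 84 (Quill) > 60 (Stratus) > 44 (Ember) > 32 (Meridian)
Highest eligible bid: Vantage at €106.
max(second-highest €84, reserve €90) = €90.

Vantage pays €90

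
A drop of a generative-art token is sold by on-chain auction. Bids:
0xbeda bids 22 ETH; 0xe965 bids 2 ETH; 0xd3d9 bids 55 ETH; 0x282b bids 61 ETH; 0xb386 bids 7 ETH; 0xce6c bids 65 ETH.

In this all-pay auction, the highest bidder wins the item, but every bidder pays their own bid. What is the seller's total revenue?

Sorting bids: 65 (0xce6c) > 61 (0x282b) > 55 (0xd3d9) > 22 (0xbeda) > 7 (0xb386) > 2 (0xe965)
0xce6c wins with the top bid; all bids are sunk regardless.
Every bidder forfeits their bid regardless of winning.
Revenue = 22 + 2 + 55 + 61 + 7 + 65 = 212 ETH.

Total revenue: 212 ETH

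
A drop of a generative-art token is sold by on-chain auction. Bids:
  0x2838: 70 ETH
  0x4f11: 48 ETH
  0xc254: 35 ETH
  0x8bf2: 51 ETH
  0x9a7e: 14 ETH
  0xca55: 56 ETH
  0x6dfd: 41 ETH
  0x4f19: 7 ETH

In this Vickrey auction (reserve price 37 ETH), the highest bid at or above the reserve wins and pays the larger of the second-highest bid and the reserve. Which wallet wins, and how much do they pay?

0x2838 pays 56 ETH

Sorting bids: 70 (0x2838) > 56 (0xca55) > 51 (0x8bf2) > 48 (0x4f11) > 41 (0x6dfd) > 35 (0xc254) > …
Highest eligible bid: 0x2838 at 70 ETH.
Second-highest bid 56 ETH exceeds the reserve 37 ETH → payment 56 ETH.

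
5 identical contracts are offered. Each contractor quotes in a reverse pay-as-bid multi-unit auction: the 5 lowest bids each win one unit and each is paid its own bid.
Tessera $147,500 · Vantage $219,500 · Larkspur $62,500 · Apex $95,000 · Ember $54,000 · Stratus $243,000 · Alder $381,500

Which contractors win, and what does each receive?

Ordering the bids: 54,000 (Ember), 62,500 (Larkspur), 95,000 (Apex), 147,500 (Tessera), 219,500 (Vantage), 243,000 (Stratus), 381,500 (Alder)
The 5 lowest are Ember, Larkspur, Apex, Tessera, Vantage.
Each winner is paid its own bid: Ember $54,000, Larkspur $62,500, Apex $95,000, Tessera $147,500, Vantage $219,500.

Ember $54,000, Larkspur $62,500, Apex $95,000, Tessera $147,500, Vantage $219,500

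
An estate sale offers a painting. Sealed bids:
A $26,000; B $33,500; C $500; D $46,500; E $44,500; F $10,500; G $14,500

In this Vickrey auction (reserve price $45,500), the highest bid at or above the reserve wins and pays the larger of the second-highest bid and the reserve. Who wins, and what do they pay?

Sorting bids: 46,500 (D) > 44,500 (E) > 33,500 (B) > 26,000 (A) > 14,500 (G) > 10,500 (F) > …
Highest eligible bid: D at $46,500.
max(second-highest $44,500, reserve $45,500) = $45,500.

D pays $45,500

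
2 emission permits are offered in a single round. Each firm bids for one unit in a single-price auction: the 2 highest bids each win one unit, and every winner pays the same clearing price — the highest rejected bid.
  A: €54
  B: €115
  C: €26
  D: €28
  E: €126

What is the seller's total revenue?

Total revenue: €108

Bids ranked high→low: 126 (E), 115 (B), 54 (A), 28 (D), …
Top 2: E, B.
Highest unsuccessful bid: €54 → clearing price.
Total revenue = 2 × €54 = €108.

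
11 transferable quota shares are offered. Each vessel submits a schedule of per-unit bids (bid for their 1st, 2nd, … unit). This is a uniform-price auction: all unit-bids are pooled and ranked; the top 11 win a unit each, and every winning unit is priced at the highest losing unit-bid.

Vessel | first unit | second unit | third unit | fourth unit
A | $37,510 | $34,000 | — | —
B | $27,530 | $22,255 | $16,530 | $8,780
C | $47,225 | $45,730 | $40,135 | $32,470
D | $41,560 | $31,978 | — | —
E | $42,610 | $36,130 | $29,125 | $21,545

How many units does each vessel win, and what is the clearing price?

Pooled unit-bids ranked (top 11): 47,225 (C-1), 45,730 (C-2), 42,610 (E-1), 41,560 (D-1), 40,135 (C-3), 37,510 (A-1), 36,130 (E-2), 34,000 (A-2), 32,470 (C-4), 31,978 (D-2), 29,125 (E-3)
First bid not allocated: $27,530.
Allocation: A 2, C 4, D 2, E 3.

A 2, C 4, D 2, E 3; clearing price $27,530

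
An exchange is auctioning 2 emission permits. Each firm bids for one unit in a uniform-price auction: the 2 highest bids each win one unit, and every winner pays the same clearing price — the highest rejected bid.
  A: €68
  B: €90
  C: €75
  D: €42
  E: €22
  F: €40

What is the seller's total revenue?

Bids ranked high→low: 90 (B), 75 (C), 68 (A), 42 (D), …
The 2 highest are B, C.
Highest unsuccessful bid: €68 → clearing price.
Total revenue = 2 × €68 = €136.

Total revenue: €136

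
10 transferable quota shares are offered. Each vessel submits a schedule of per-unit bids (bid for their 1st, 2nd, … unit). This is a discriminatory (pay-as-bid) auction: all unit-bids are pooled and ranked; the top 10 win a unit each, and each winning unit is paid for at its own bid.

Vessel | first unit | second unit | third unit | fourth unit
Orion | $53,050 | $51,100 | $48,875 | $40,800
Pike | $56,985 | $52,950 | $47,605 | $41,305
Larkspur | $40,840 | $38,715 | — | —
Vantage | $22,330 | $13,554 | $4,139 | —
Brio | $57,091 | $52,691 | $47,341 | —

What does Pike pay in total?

Pike pays $198,845

Merging the schedules and taking the best 10: 57,091 (Brio-1), 56,985 (Pike-1), 53,050 (Orion-1), 52,950 (Pike-2), 52,691 (Brio-2), 51,100 (Orion-2), 48,875 (Orion-3), 47,605 (Pike-3), 47,341 (Brio-3), 41,305 (Pike-4)
Next rejected bid: $40,840 (not a price — pay-as-bid).
Pike's winning unit-bids: 56,985 + 52,950 + 47,605 + 41,305 = $198,845.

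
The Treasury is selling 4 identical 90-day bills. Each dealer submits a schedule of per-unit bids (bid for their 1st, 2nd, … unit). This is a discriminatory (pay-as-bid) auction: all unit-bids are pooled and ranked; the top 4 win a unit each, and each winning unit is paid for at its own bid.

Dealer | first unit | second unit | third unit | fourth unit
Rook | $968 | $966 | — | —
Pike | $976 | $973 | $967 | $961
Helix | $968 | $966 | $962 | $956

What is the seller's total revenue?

Total revenue: $3,885

All unit-bids, highest first — top 4: 976 (Pike-1), 973 (Pike-2), 968 (Rook-1), 968 (Helix-1)
Next rejected bid: $967 (not a price — pay-as-bid).
Each winning unit pays its own bid.
Revenue = 976 + 973 + 968 + 968 = $3,885.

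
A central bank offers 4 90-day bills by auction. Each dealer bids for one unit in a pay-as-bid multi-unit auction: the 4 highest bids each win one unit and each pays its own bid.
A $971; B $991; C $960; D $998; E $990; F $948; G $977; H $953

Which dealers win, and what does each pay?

D $998, B $991, E $990, G $977

Sorting: 998 (D), 991 (B), 990 (E), 977 (G), 971 (A), 960 (C), …
Top 4: D, B, E, G.
Each winner pays its own bid: D $998, B $991, E $990, G $977.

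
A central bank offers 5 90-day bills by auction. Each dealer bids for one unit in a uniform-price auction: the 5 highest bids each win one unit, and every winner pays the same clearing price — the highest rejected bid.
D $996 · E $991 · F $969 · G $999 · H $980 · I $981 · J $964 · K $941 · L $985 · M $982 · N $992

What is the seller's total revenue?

Bids ranked high→low: 999 (G), 996 (D), 992 (N), 991 (E), 985 (L), 982 (M), 981 (I), …
Winners (5 units): G, D, N, E, L.
First losing bid is M's $982, which sets the uniform price.
Total revenue = 5 × $982 = $4,910.

Total revenue: $4,910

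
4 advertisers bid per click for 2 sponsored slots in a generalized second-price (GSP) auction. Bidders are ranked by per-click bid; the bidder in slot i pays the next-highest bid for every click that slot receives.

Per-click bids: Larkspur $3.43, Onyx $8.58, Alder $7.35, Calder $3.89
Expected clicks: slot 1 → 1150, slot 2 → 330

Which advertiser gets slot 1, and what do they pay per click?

Onyx; $7.35 per click

Ranked by bid: $8.58 (Onyx) > $7.35 (Alder) > $3.89 (Calder) > …
Slot 1 goes to the first-ranked bidder, Onyx, who pays the next bid down: $7.35/click.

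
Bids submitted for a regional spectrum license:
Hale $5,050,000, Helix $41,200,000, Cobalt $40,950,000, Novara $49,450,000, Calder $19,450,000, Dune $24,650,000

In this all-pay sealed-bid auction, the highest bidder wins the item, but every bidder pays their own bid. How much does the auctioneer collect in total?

Sorting bids: 49,450,000 (Novara) > 41,200,000 (Helix) > 40,950,000 (Cobalt) > 24,650,000 (Dune) > 19,450,000 (Calder) > 5,050,000 (Hale)
Every bidder forfeits their bid regardless of winning.
Revenue = 5,050,000 + 41,200,000 + 40,950,000 + 49,450,000 + 19,450,000 + 24,650,000 = $180,750,000.

Total revenue: $180,750,000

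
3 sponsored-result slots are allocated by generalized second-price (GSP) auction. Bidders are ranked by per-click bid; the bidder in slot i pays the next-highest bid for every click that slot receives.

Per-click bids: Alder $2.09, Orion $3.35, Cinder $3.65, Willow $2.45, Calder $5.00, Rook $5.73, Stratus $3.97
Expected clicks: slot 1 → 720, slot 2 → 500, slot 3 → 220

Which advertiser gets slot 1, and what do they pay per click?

Sorting advertisers: $5.73 (Rook) > $5.00 (Calder) > $3.97 (Stratus) > $3.65 (Cinder) > …
Slot 1 goes to the first-ranked bidder, Rook, who pays the next bid down: $5.00/click.

Rook; $5.00 per click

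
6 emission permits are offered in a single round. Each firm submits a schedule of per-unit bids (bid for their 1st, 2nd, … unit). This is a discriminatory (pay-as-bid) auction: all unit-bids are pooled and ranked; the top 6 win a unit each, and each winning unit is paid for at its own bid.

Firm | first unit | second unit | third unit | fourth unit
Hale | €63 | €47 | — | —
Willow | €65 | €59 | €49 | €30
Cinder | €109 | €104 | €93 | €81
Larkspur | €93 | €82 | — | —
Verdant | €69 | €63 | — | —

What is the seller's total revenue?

Merging the schedules and taking the best 6: 109 (Cinder-1), 104 (Cinder-2), 93 (Cinder-3), 93 (Larkspur-1), 82 (Larkspur-2), 81 (Cinder-4)
Next rejected bid: €69 (not a price — pay-as-bid).
Each winning unit pays its own bid.
Revenue = 109 + 104 + 93 + 93 + 82 + 81 = €562.

Total revenue: €562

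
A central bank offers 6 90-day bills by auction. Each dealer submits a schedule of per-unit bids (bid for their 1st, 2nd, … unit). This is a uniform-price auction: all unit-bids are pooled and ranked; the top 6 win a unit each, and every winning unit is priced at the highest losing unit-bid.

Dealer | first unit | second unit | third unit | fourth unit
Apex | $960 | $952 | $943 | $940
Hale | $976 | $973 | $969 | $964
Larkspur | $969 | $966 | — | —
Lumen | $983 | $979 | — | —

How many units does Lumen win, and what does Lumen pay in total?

Pooled unit-bids ranked (top 6): 983 (Lumen-1), 979 (Lumen-2), 976 (Hale-1), 973 (Hale-2), 969 (Hale-3), 969 (Larkspur-1)
First bid not allocated: $966.
Lumen wins 2 unit(s) at $966 each.

Lumen: 2 units, pays $1,932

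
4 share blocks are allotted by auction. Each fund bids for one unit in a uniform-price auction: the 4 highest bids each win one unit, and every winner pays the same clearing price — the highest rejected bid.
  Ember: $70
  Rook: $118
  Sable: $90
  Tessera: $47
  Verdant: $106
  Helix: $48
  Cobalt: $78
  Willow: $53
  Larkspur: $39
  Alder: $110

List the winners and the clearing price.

Rook, Alder, Verdant, Sable; each pays $78

Ordering the bids: 118 (Rook), 110 (Alder), 106 (Verdant), 90 (Sable), 78 (Cobalt), 70 (Ember), …
The 4 highest are Rook, Alder, Verdant, Sable.
First losing bid is Cobalt's $78, which sets the uniform price.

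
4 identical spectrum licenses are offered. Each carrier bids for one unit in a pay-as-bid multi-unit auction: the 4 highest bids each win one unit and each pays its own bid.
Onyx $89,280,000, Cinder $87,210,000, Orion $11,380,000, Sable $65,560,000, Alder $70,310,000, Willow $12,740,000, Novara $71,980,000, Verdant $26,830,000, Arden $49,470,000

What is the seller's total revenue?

Total revenue: $318,780,000

Sorting: 89,280,000 (Onyx), 87,210,000 (Cinder), 71,980,000 (Novara), 70,310,000 (Alder), 65,560,000 (Sable), 49,470,000 (Arden), …
The 4 highest are Onyx, Cinder, Novara, Alder.
Total revenue = 89,280,000 + 87,210,000 + 71,980,000 + 70,310,000 = $318,780,000.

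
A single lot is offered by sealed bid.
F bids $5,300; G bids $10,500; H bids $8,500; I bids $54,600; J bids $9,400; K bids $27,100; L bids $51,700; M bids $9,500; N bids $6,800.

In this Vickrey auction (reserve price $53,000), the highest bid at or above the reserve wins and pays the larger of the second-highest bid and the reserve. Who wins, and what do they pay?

I pays $53,000

Rule: the highest bid at or above the reserve wins and pays the larger of the second-highest bid and the reserve.
Sorting bids: 54,600 (I) > 51,700 (L) > 27,100 (K) > 10,500 (G) > 9,500 (M) > 9,400 (J) > …
I has the top bid at or above the reserve ($54,600).
Second-highest bid $51,700 is below the reserve $53,000, so the reserve binds → payment $53,000.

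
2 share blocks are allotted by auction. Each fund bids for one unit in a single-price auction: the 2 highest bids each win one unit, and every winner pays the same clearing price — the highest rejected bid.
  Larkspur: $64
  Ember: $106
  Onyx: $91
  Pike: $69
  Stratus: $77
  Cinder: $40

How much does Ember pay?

Ember pays $77

Bids ranked high→low: 106 (Ember), 91 (Onyx), 77 (Stratus), 69 (Pike), …
Winners (2 units): Ember, Onyx.
Clearing price = highest rejected bid = $77.
Ember wins → pays $77.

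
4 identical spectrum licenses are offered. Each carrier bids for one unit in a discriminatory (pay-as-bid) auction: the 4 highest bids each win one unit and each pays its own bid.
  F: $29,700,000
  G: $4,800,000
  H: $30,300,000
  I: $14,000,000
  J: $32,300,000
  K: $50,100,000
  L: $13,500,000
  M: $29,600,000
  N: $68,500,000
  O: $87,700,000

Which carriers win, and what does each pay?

Sorting: 87,700,000 (O), 68,500,000 (N), 50,100,000 (K), 32,300,000 (J), 30,300,000 (H), 29,700,000 (F), …
The 4 highest are O, N, K, J.
Each winner pays its own bid: O $87,700,000, N $68,500,000, K $50,100,000, J $32,300,000.

O $87,700,000, N $68,500,000, K $50,100,000, J $32,300,000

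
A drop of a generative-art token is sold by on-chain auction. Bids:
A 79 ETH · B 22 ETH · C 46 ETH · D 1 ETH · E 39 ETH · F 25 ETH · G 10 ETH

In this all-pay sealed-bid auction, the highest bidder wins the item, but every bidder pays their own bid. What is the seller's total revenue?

Total revenue: 222 ETH

All-pay sealed-bid auction: the highest bidder wins the item, but every bidder pays their own bid.
Sorting bids: 79 (A) > 46 (C) > 39 (E) > 25 (F) > 22 (B) > 10 (G) > …
Every bidder forfeits their bid regardless of winning.
Revenue = 79 + 22 + 46 + 1 + 39 + 25 + 10 = 222 ETH.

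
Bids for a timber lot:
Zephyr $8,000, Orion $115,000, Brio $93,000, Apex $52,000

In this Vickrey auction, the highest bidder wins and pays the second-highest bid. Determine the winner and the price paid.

Bids ranked: 115,000 (Orion) > 93,000 (Brio) > 52,000 (Apex) > 8,000 (Zephyr)
Orion is highest; pays the second-highest bid, $93,000.

Orion pays $93,000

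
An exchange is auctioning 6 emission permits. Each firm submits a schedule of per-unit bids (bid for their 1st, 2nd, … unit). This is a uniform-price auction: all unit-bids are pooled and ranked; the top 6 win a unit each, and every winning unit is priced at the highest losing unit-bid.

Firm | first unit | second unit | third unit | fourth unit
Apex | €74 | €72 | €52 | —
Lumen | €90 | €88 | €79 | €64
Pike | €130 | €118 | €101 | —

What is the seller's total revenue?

All unit-bids, highest first — top 6: 130 (Pike-1), 118 (Pike-2), 101 (Pike-3), 90 (Lumen-1), 88 (Lumen-2), 79 (Lumen-3)
The (k+1)-th unit-bid is €74.
Allocation: Lumen 3, Pike 3. Every unit priced at €74.
Revenue = 6 × 74 = €444.

Total revenue: €444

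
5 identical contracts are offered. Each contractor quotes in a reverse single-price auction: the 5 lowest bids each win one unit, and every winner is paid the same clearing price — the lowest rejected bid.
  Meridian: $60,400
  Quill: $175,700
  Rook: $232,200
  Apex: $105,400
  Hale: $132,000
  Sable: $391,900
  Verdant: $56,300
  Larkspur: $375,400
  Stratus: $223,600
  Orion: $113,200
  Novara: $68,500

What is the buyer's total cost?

Total cost: $660,000

Bids ranked low→high: 56,300 (Verdant), 60,400 (Meridian), 68,500 (Novara), 105,400 (Apex), 113,200 (Orion), 132,000 (Hale), 175,700 (Quill), …
Winners (5 units): Verdant, Meridian, Novara, Apex, Orion.
Clearing price = lowest rejected bid = $132,000.
Total cost = 5 × $132,000 = $660,000.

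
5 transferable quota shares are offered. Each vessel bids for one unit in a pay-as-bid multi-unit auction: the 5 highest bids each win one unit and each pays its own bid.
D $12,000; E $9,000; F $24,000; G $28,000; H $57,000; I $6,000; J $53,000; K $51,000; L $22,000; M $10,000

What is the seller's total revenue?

Bids ranked high→low: 57,000 (H), 53,000 (J), 51,000 (K), 28,000 (G), 24,000 (F), 22,000 (L), 12,000 (D), …
Winners (5 units): H, J, K, G, F.
Total revenue = 57,000 + 53,000 + 51,000 + 28,000 + 24,000 = $213,000.

Total revenue: $213,000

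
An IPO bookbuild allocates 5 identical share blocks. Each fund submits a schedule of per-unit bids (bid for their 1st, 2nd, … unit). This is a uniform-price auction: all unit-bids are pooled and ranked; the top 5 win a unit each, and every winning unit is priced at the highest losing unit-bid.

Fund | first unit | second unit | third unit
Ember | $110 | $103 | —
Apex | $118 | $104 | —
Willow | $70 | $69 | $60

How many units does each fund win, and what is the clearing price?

Apex 2, Ember 2, Willow 1; clearing price $69

Merging the schedules and taking the best 5: 118 (Apex-1), 110 (Ember-1), 104 (Apex-2), 103 (Ember-2), 70 (Willow-1)
Highest rejected unit-bid = $69.
Allocation: Apex 2, Ember 2, Willow 1.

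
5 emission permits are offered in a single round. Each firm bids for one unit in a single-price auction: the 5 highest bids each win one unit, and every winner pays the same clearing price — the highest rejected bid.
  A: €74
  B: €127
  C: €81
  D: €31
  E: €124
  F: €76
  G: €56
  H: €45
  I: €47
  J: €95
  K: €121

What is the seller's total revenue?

Total revenue: €380

Sorting: 127 (B), 124 (E), 121 (K), 95 (J), 81 (C), 76 (F), 74 (A), …
Winners (5 units): B, E, K, J, C.
First losing bid is F's €76, which sets the uniform price.
Total revenue = 5 × €76 = €380.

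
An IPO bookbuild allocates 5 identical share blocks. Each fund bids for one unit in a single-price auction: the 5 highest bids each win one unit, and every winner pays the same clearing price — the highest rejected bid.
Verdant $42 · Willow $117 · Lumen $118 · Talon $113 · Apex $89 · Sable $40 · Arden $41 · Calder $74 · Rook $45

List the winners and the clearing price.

Ordering the bids: 118 (Lumen), 117 (Willow), 113 (Talon), 89 (Apex), 74 (Calder), 45 (Rook), 42 (Verdant), …
Top 5: Lumen, Willow, Talon, Apex, Calder.
First losing bid is Rook's $45, which sets the uniform price.

Lumen, Willow, Talon, Apex, Calder; each pays $45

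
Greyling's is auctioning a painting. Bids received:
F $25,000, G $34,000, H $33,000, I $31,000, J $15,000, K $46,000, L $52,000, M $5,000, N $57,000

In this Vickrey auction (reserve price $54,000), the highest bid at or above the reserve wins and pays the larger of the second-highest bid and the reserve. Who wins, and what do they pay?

N pays $54,000

Vickrey auction (reserve price $54,000): the highest bid at or above the reserve wins and pays the larger of the second-highest bid and the reserve.
Bids in order: 57,000 (N) > 52,000 (L) > 46,000 (K) > 34,000 (G) > 33,000 (H) > 31,000 (I) > …
N has the top bid at or above the reserve ($57,000).
Second-highest bid $52,000 is below the reserve $54,000, so the reserve binds → payment $54,000.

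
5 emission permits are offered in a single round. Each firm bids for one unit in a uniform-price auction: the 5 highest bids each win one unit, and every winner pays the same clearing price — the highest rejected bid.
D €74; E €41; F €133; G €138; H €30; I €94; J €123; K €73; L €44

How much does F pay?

F pays €73

Ordering the bids: 138 (G), 133 (F), 123 (J), 94 (I), 74 (D), 73 (K), 44 (L), …
Top 5: G, F, J, I, D.
Clearing price = highest rejected bid = €73.
F wins → pays €73.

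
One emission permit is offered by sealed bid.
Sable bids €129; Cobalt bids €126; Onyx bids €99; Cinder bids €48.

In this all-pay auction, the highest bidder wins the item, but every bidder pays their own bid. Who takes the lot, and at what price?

Sorting bids: 129 (Sable) > 126 (Cobalt) > 99 (Onyx) > 48 (Cinder)
Sable wins with the top bid; all bids are sunk regardless.

Sable pays €129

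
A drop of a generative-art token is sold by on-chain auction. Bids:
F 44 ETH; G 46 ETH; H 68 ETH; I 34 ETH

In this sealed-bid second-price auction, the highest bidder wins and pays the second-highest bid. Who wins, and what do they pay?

Rule: the highest bidder wins and pays the second-highest bid.
Sorting bids: 68 (H) > 46 (G) > 44 (F) > 34 (I)
H wins with the highest bid; price is set by the runner-up at 46 ETH.

H pays 46 ETH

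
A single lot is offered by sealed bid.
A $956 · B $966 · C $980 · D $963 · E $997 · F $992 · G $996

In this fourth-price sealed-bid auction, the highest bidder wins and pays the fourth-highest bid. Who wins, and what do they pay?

E pays $980

Sorting bids: 997 (E) > 996 (G) > 992 (F) > 980 (C) > 966 (B) > 963 (D) > …
E is highest; pays the fourth-highest bid, $980.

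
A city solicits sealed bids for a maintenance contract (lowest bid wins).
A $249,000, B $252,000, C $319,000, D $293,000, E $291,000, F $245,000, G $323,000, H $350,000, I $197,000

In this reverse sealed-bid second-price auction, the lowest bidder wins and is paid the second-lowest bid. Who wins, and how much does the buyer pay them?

I is paid $245,000

Bids ranked: 197,000 (I) < 245,000 (F) < 249,000 (A) < 252,000 (B) < 291,000 (E) < 293,000 (D) < …
I wins with the lowest bid; price is set by the runner-up at $245,000.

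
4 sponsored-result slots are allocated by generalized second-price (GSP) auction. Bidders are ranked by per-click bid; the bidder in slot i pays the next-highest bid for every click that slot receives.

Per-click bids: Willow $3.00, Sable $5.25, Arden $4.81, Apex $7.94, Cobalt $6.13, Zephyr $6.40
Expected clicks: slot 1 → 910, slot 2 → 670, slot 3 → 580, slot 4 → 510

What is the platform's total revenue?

Ranked by bid: $7.94 (Apex) > $6.40 (Zephyr) > $6.13 (Cobalt) > $5.25 (Sable) > $4.81 (Arden) > …
Slot 1: Apex pays $6.40 × 910 = $5824.00
Slot 2: Zephyr pays $6.13 × 670 = $4107.10
Slot 3: Cobalt pays $5.25 × 580 = $3045.00
Slot 4: Sable pays $4.81 × 510 = $2453.10
Total = $15429.20

Total revenue: $15429.20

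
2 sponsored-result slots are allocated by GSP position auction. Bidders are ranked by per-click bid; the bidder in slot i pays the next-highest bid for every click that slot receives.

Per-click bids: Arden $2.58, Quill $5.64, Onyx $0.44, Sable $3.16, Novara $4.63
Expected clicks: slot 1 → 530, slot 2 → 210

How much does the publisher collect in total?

Total revenue: $3117.50

Sorting advertisers: $5.64 (Quill) > $4.63 (Novara) > $3.16 (Sable) > …
Slot 1: Quill pays $4.63 × 530 = $2453.90
Slot 2: Novara pays $3.16 × 210 = $663.60
Total = $3117.50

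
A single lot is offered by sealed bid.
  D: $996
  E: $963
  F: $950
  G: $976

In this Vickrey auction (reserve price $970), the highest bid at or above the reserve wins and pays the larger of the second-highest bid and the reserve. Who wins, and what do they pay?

Bids in order: 996 (D) > 976 (G) > 963 (E) > 950 (F)
D has the top bid at or above the reserve ($996).
max(second-highest $976, reserve $970) = $976; the reserve does not bind.

D pays $976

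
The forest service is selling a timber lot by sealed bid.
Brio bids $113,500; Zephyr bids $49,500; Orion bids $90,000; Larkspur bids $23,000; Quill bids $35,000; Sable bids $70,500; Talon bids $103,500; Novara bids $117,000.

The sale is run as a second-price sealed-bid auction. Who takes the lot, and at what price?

Novara pays $113,500

Second-price sealed-bid auction: the highest bidder wins and pays the second-highest bid.
Sorting bids: 117,000 (Novara) > 113,500 (Brio) > 103,500 (Talon) > 90,000 (Orion) > 70,500 (Sable) > 49,500 (Zephyr) > …
Second-price: Novara pays Brio's bid of $113,500.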